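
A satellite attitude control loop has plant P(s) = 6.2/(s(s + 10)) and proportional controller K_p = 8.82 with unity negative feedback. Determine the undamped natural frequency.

ω_n = 7.39 rad/s

The closed-loop denominator is s(s+10) + 8.82·6.2 = s² + 10s + 54.68.
So ω_n² = 54.68 ⇒ ω_n = 7.395 rad/s, and ζ = 10/(2ω_n) = 0.676.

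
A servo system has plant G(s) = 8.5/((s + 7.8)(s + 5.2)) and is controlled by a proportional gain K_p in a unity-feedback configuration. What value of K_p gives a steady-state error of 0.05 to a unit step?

For a type-0 loop with proportional control, e_ss = 1/(1 + K_p·G(0)).
G(0) = 0.2096. Require 1/(1 + K_p·0.2096) = 0.05, so 1 + 0.2096·K_p = 20.
K_p = (20 − 1)/0.2096 = 90.7.

K_p = 90.7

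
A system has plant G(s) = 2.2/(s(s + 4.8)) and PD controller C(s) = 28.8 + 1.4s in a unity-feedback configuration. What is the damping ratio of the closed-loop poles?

Forward path: (28.8 + 1.4s)·2.2/(s(s+4.8)). The closed-loop characteristic equation is s² + (4.8 + 2.2·1.4)s + 2.2·28.8 = 0.
That is s² + 7.88s + 63.36 = 0, so ω_n = 7.96 rad/s and ζ = 7.88/(2·7.96) = 0.495.

ζ = 0.495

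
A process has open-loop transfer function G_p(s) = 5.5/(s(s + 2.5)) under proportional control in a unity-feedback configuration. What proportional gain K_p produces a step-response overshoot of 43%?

From %OS = 100·exp(−πζ/√(1−ζ²)) = 43%, ζ = −ln(0.43)/√(π²+ln²(0.43)) = 0.2594.
Characteristic equation s² + 2.5s + 5.5K_p = 0 gives ζ = 2.5/(2√(5.5K_p)).
Setting ζ = 0.2594: √(5.5K_p) = 2.5/(2·0.2594) = 4.818, so K_p = 23.21/5.5 = 4.22.

K_p = 4.22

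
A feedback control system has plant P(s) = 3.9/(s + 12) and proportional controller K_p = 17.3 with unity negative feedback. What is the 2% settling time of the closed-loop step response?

Closed-loop transfer function: T(s) = K_p·P(s)/(1 + K_p·P(s)) = 67.47/(s + 12 + 67.47) = 67.47/(s + 79.47).
Time constant τ = 1/79.47 = 0.01258 s, so the 2% settling time is about 4τ = 0.0503 s.

T_s ≈ 0.0503 s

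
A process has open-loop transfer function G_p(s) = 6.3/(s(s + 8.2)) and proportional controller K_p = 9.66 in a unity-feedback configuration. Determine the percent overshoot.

14.4%

From 1 + K_pG_p(s) = 0: s² + 8.2s + 60.86 = 0 ⇒ ω_n = 7.801, ζ = 0.5256.
%OS = 100·exp(−πζ/√(1−ζ²)) = 100·exp(−π·0.5256/√0.7238) = 14.4%.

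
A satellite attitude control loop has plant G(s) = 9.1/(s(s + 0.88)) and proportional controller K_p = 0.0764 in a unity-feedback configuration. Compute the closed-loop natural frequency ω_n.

With unity feedback the closed-loop characteristic equation is s² + 0.88s + 0.0764·9.1 = s² + 0.88s + 0.6952 = 0.
Matching s² + 2ζω_n s + ω_n²: ω_n = √0.6952 = 0.8338 rad/s and 2ζω_n = 0.88, so ζ = 0.88/(2·0.8338) = 0.528.

ω_n = 0.834 rad/s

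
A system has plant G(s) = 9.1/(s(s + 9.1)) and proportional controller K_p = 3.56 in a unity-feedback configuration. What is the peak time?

T_p = 0.919 s

Closed-loop characteristic equation: s² + 9.1s + 32.4 = 0, so ω_n = 5.692 rad/s and ζ = 9.1/(2·5.692) = 0.7994.
Damped frequency ω_d = ω_n√(1−ζ²) = 3.42 rad/s, so peak time T_p = π/ω_d = 0.919 s.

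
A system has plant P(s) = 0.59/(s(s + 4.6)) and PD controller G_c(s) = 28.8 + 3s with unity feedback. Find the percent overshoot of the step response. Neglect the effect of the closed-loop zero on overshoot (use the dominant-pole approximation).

2.18%

Forward path: (28.8 + 3s)·0.59/(s(s+4.6)). The closed-loop characteristic equation is s² + (4.6 + 0.59·3)s + 0.59·28.8 = 0.
That is s² + 6.37s + 16.99 = 0, so ω_n = 4.122 rad/s and ζ = 6.37/(2·4.122) = 0.7727.
%OS = 100·exp(−πζ/√(1−ζ²)) = 2.18%.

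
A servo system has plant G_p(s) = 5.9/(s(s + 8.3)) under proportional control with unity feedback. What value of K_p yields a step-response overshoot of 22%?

K_p = 15.5

From %OS = 100·exp(−πζ/√(1−ζ²)) = 22%, ζ = −ln(0.22)/√(π²+ln²(0.22)) = 0.4342.
Characteristic equation s² + 8.3s + 5.9K_p = 0 gives ζ = 8.3/(2√(5.9K_p)).
Setting ζ = 0.4342: √(5.9K_p) = 8.3/(2·0.4342) = 9.559, so K_p = 91.37/5.9 = 15.5.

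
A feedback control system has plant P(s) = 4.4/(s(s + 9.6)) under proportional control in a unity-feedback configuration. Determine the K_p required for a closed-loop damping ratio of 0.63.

Closed-loop characteristic equation: s² + 9.6s + K_p·4.4 = 0.
So ω_n = √(4.4K_p) and 2ζω_n = 9.6, giving ζ = 9.6/(2√(4.4K_p)).
Setting ζ = 0.63: √(4.4K_p) = 9.6/(2·0.63) = 7.619, so K_p = 58.05/4.4 = 13.2.

K_p = 13.2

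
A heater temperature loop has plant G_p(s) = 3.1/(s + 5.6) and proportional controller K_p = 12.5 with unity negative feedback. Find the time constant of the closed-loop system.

Closed-loop transfer function: T(s) = K_p·G_p(s)/(1 + K_p·G_p(s)) = 38.75/(s + 5.6 + 38.75) = 38.75/(s + 44.35).
Time constant τ = 1/44.35 = 0.0225 s.

τ = 0.0225 s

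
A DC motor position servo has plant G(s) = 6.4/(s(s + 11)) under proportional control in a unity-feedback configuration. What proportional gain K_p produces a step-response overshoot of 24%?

From %OS = 100·exp(−πζ/√(1−ζ²)) = 24%, ζ = −ln(0.24)/√(π²+ln²(0.24)) = 0.4136.
Characteristic equation s² + 11s + 6.4K_p = 0 gives ζ = 11/(2√(6.4K_p)).
Setting ζ = 0.4136: √(6.4K_p) = 11/(2·0.4136) = 13.3, so K_p = 176.8/6.4 = 27.6.

K_p = 27.6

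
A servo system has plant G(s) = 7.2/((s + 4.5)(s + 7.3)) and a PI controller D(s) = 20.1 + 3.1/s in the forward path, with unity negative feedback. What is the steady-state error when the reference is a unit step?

The open loop D(s)G(s) has a pole at the origin (type 1), so the static position error constant is infinite and e_ss = 1/(1+∞) = 0.

0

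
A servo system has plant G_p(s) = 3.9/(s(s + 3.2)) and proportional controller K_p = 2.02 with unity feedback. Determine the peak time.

T_p = 1.36 s

The closed-loop denominator s² + 3.2s + 7.878 gives ω_n = √7.878 = 2.807 and ζ = 3.2/(2ω_n) = 0.57.
Damped frequency ω_d = ω_n√(1−ζ²) = 2.306 rad/s, so peak time T_p = π/ω_d = 1.36 s.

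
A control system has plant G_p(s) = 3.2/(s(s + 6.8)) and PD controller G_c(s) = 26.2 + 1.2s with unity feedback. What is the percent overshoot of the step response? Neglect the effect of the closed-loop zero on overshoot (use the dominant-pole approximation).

10.6%

Forward path: (26.2 + 1.2s)·3.2/(s(s+6.8)). The closed-loop characteristic equation is s² + (6.8 + 3.2·1.2)s + 3.2·26.2 = 0.
That is s² + 10.64s + 83.84 = 0, so ω_n = 9.156 rad/s and ζ = 10.64/(2·9.156) = 0.581.
%OS = 100·exp(−πζ/√(1−ζ²)) = 10.6%.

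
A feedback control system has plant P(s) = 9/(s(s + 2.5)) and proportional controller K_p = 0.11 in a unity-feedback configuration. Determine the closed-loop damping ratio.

ζ = 1.26

The closed-loop denominator is s(s+2.5) + 0.11·9 = s² + 2.5s + 0.99.
Matching s² + 2ζω_n s + ω_n²: ω_n = √0.99 = 0.995 rad/s and 2ζω_n = 2.5, so ζ = 2.5/(2·0.995) = 1.26.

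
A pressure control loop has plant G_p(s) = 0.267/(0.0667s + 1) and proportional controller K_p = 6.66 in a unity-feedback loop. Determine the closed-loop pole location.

Closed loop: T(s) = K_p·G_p/(1+K_p·G_p) = 1.778/(0.0667s + 1 + 1.778), with pole at s = −(1 + 1.778)/0.0667 = −41.65.

s = -41.65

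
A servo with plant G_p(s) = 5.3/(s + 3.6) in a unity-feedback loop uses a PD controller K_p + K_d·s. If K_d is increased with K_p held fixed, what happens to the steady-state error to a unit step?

unchanged

K_d affects only the transient (the s-coefficient); the DC loop gain, and hence e_ss, depends only on K_p.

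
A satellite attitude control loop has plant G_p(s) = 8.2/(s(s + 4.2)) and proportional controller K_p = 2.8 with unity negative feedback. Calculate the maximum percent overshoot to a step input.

21.6%

Closed-loop characteristic equation: s² + 4.2s + 22.96 = 0, so ω_n = 4.792 rad/s and ζ = 4.2/(2·4.792) = 0.4383.
%OS = 100·exp(−πζ/√(1−ζ²)) = 100·exp(−π·0.4383/√0.8079) = 21.6%.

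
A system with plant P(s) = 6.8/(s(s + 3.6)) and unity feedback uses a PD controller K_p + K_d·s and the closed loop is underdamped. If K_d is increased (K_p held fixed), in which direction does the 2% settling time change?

Characteristic equation s² + (3.6 + 6.8K_d)s + 6.8K_p = 0: raising K_d increases ζω_n = (3.6+6.8K_d)/2 while the loop stays underdamped, so T_s ≈ 4/(ζω_n) decreases.

decrease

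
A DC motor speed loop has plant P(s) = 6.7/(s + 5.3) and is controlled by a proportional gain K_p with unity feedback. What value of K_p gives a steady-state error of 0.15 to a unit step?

K_p = 4.48

The loop is type 0, so e_ss(step) = 1/(1 + K_pos) with K_pos = K_p·P(0).
P(0) = 1.264. Require 1/(1 + K_p·1.264) = 0.15, so 1 + 1.264·K_p = 6.667.
K_p = (6.667 − 1)/1.264 = 4.48.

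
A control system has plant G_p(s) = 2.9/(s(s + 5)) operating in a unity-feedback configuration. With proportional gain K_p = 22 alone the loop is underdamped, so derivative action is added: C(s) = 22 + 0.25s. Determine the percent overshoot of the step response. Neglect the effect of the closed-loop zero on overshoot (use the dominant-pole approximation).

Forward path: (22 + 0.25s)·2.9/(s(s+5)). The closed-loop characteristic equation is s² + (5 + 2.9·0.25)s + 2.9·22 = 0.
That is s² + 5.725s + 63.8 = 0, so ω_n = 7.987 rad/s and ζ = 5.725/(2·7.987) = 0.3584.
%OS = 100·exp(−πζ/√(1−ζ²)) = 29.9%.

29.9%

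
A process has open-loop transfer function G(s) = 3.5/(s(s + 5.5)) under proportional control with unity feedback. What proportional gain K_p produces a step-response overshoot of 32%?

From %OS = 100·exp(−πζ/√(1−ζ²)) = 32%, ζ = −ln(0.32)/√(π²+ln²(0.32)) = 0.341.
Characteristic equation s² + 5.5s + 3.5K_p = 0 gives ζ = 5.5/(2√(3.5K_p)).
Setting ζ = 0.341: √(3.5K_p) = 5.5/(2·0.341) = 8.065, so K_p = 65.05/3.5 = 18.6.

K_p = 18.6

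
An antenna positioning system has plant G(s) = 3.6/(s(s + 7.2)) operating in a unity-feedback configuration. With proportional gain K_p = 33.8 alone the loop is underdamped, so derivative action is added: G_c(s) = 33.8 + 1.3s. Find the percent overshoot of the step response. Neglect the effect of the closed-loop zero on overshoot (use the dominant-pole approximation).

13.4%

Forward path: (33.8 + 1.3s)·3.6/(s(s+7.2)). The closed-loop characteristic equation is s² + (7.2 + 3.6·1.3)s + 3.6·33.8 = 0.
That is s² + 11.88s + 121.7 = 0, so ω_n = 11.03 rad/s and ζ = 11.88/(2·11.03) = 0.5385.
%OS = 100·exp(−πζ/√(1−ζ²)) = 13.4%.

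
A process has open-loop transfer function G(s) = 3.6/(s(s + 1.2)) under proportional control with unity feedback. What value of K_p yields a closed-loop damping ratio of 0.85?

Closed-loop characteristic equation: s² + 1.2s + K_p·3.6 = 0.
So ω_n = √(3.6K_p) and 2ζω_n = 1.2, giving ζ = 1.2/(2√(3.6K_p)).
Setting ζ = 0.85: √(3.6K_p) = 1.2/(2·0.85) = 0.7059, so K_p = 0.4983/3.6 = 0.138.

K_p = 0.138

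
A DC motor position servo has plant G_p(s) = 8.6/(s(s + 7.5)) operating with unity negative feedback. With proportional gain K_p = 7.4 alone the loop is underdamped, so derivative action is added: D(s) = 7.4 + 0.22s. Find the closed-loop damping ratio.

Forward path: (7.4 + 0.22s)·8.6/(s(s+7.5)). The closed-loop characteristic equation is s² + (7.5 + 8.6·0.22)s + 8.6·7.4 = 0.
That is s² + 9.392s + 63.64 = 0, so ω_n = 7.977 rad/s and ζ = 9.392/(2·7.977) = 0.5887.

ζ = 0.589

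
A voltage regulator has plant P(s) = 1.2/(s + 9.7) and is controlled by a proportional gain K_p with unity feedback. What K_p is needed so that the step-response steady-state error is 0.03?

K_p = 261

The loop is type 0, so e_ss(step) = 1/(1 + K_pos) with K_pos = K_p·P(0).
P(0) = 0.1237. Require 1/(1 + K_p·0.1237) = 0.03, so 1 + 0.1237·K_p = 33.33.
K_p = (33.33 − 1)/0.1237 = 261.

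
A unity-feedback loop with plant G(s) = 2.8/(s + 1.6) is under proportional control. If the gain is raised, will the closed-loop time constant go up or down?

decrease

The closed-loop bandwidth 1.6+K_p·2.8 grows with K_p, so τ shrinks.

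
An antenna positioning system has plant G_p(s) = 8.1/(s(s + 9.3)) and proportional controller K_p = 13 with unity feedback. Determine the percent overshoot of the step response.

20.3%

From 1 + K_pG_p(s) = 0: s² + 9.3s + 105.3 = 0 ⇒ ω_n = 10.26, ζ = 0.4531.
%OS = 100·exp(−πζ/√(1−ζ²)) = 100·exp(−π·0.4531/√0.7947) = 20.3%.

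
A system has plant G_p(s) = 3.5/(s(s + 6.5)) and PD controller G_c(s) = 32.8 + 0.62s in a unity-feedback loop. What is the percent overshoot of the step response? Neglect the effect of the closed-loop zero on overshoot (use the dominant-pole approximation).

24.9%

Forward path: (32.8 + 0.62s)·3.5/(s(s+6.5)). The closed-loop characteristic equation is s² + (6.5 + 3.5·0.62)s + 3.5·32.8 = 0.
That is s² + 8.67s + 114.8 = 0, so ω_n = 10.71 rad/s and ζ = 8.67/(2·10.71) = 0.4046.
%OS = 100·exp(−πζ/√(1−ζ²)) = 24.9%.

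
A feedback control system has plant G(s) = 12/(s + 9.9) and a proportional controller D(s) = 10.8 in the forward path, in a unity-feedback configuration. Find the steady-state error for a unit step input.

The loop is type 0. Static position error constant K_pos = D(0)·G(0) = 10.8·1.212 = 13.09.
Steady-state error to a unit step: e_ss = 1/(1+K_pos) = 1/14.09 = 0.071.

0.071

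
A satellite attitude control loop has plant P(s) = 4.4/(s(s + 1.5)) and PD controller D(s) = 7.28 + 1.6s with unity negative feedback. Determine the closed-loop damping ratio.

Forward path: (7.28 + 1.6s)·4.4/(s(s+1.5)). The closed-loop characteristic equation is s² + (1.5 + 4.4·1.6)s + 4.4·7.28 = 0.
That is s² + 8.54s + 32.03 = 0, so ω_n = 5.66 rad/s and ζ = 8.54/(2·5.66) = 0.7545.

ζ = 0.754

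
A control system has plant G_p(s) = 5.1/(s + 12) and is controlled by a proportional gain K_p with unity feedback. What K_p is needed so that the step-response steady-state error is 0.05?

The loop is type 0, so e_ss(step) = 1/(1 + K_pos) with K_pos = K_p·G_p(0).
G_p(0) = 0.425. Require 1/(1 + K_p·0.425) = 0.05, so 1 + 0.425·K_p = 20.
K_p = (20 − 1)/0.425 = 44.7.

K_p = 44.7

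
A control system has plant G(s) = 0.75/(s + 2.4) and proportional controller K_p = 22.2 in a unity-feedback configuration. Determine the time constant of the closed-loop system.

τ = 0.0525 s

Closed-loop transfer function: T(s) = K_p·G(s)/(1 + K_p·G(s)) = 16.65/(s + 2.4 + 16.65) = 16.65/(s + 19.05).
Time constant τ = 1/19.05 = 0.0525 s.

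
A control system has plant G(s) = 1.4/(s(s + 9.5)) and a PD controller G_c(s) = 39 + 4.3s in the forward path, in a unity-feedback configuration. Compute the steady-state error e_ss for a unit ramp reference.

The loop has one pole at the origin (type 1). Velocity error constant K_v = lim_{s→0} s·G_c(s)G(s) = 39·1.4/9.5 = 5.747.
Steady-state error to a unit ramp: e_ss = 1/K_v = 0.174.

0.174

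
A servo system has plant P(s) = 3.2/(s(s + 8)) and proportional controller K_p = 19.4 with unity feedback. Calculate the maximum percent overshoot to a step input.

15.7%

From 1 + K_pP(s) = 0: s² + 8s + 62.08 = 0 ⇒ ω_n = 7.879, ζ = 0.5077.
%OS = 100·exp(−πζ/√(1−ζ²)) = 100·exp(−π·0.5077/√0.7423) = 15.7%.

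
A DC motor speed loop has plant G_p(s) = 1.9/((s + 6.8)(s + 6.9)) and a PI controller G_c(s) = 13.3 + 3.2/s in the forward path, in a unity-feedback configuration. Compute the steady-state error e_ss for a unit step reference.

The open loop G_c(s)G_p(s) has a pole at the origin (type 1), so the static position error constant is infinite and e_ss = 1/(1+∞) = 0.

0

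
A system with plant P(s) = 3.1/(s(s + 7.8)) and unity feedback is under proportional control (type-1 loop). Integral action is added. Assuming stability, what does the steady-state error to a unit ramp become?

0

The integrator raises the loop to type 2, so K_v → ∞ and e_ss to a ramp is zero.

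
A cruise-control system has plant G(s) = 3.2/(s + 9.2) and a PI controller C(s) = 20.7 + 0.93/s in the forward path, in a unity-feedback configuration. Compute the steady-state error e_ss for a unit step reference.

The open loop C(s)G(s) has a pole at the origin (type 1), so the static position error constant is infinite and e_ss = 1/(1+∞) = 0.

0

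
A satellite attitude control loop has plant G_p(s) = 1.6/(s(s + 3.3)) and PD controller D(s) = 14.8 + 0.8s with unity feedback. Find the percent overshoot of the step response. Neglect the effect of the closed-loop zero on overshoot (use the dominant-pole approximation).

18.7%

Forward path: (14.8 + 0.8s)·1.6/(s(s+3.3)). The closed-loop characteristic equation is s² + (3.3 + 1.6·0.8)s + 1.6·14.8 = 0.
That is s² + 4.58s + 23.68 = 0, so ω_n = 4.866 rad/s and ζ = 4.58/(2·4.866) = 0.4706.
%OS = 100·exp(−πζ/√(1−ζ²)) = 18.7%.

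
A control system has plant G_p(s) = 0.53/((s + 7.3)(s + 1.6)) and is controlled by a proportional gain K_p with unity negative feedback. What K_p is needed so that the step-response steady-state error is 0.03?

Steady-state error for a unit step on this type-0 loop is 1/(1 + K_p·G_p(0)).
G_p(0) = 0.04538. Require 1/(1 + K_p·0.04538) = 0.03, so 1 + 0.04538·K_p = 33.33.
K_p = (33.33 − 1)/0.04538 = 713.

K_p = 713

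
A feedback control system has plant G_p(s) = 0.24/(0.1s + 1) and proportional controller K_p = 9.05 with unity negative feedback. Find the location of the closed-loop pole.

s = -31.72

Closed loop: T(s) = K_p·G_p/(1+K_p·G_p) = 2.172/(0.1s + 1 + 2.172), with pole at s = −(1 + 2.172)/0.1 = −31.72.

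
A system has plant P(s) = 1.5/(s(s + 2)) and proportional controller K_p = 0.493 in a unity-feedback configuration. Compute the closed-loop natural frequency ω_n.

With unity feedback the closed-loop characteristic equation is s² + 2s + 0.493·1.5 = s² + 2s + 0.7395 = 0.
Matching s² + 2ζω_n s + ω_n²: ω_n = √0.7395 = 0.8599 rad/s and 2ζω_n = 2, so ζ = 2/(2·0.8599) = 1.16.

ω_n = 0.86 rad/s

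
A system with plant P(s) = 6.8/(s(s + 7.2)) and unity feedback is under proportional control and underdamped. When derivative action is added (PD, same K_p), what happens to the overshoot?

The derivative term adds K·K_d to the s-coefficient of the characteristic equation, raising 2ζω_n while ω_n is unchanged; ζ increases, so overshoot decreases.

decrease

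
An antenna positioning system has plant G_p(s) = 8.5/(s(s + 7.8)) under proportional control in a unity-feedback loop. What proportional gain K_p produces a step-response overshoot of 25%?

From %OS = 100·exp(−πζ/√(1−ζ²)) = 25%, ζ = −ln(0.25)/√(π²+ln²(0.25)) = 0.4037.
Characteristic equation s² + 7.8s + 8.5K_p = 0 gives ζ = 7.8/(2√(8.5K_p)).
Setting ζ = 0.4037: √(8.5K_p) = 7.8/(2·0.4037) = 9.66, so K_p = 93.32/8.5 = 11.

K_p = 11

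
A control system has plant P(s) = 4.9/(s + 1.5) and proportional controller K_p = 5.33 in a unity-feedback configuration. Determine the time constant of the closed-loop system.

τ = 0.0362 s

Closed-loop transfer function: T(s) = K_p·P(s)/(1 + K_p·P(s)) = 26.12/(s + 1.5 + 26.12) = 26.12/(s + 27.62).
Time constant τ = 1/27.62 = 0.0362 s.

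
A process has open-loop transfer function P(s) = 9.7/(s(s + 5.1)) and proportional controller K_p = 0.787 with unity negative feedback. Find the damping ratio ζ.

ζ = 0.923

The closed-loop denominator is s(s+5.1) + 0.787·9.7 = s² + 5.1s + 7.634.
Matching s² + 2ζω_n s + ω_n²: ω_n = √7.634 = 2.763 rad/s and 2ζω_n = 5.1, so ζ = 5.1/(2·2.763) = 0.923.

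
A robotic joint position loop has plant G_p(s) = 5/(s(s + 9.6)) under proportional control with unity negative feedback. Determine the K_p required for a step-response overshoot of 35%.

From %OS = 100·exp(−πζ/√(1−ζ²)) = 35%, ζ = −ln(0.35)/√(π²+ln²(0.35)) = 0.3169.
Characteristic equation s² + 9.6s + 5K_p = 0 gives ζ = 9.6/(2√(5K_p)).
Setting ζ = 0.3169: √(5K_p) = 9.6/(2·0.3169) = 15.14, so K_p = 229.4/5 = 45.9.

K_p = 45.9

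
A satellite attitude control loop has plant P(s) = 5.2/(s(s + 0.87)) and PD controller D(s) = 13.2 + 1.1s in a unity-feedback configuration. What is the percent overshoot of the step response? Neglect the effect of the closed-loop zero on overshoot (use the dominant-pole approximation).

25.6%

Forward path: (13.2 + 1.1s)·5.2/(s(s+0.87)). The closed-loop characteristic equation is s² + (0.87 + 5.2·1.1)s + 5.2·13.2 = 0.
That is s² + 6.59s + 68.64 = 0, so ω_n = 8.285 rad/s and ζ = 6.59/(2·8.285) = 0.3977.
%OS = 100·exp(−πζ/√(1−ζ²)) = 25.6%.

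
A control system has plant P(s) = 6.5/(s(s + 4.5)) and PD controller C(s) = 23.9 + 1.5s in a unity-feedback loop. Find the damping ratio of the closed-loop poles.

ζ = 0.572

Forward path: (23.9 + 1.5s)·6.5/(s(s+4.5)). The closed-loop characteristic equation is s² + (4.5 + 6.5·1.5)s + 6.5·23.9 = 0.
That is s² + 14.25s + 155.3 = 0, so ω_n = 12.46 rad/s and ζ = 14.25/(2·12.46) = 0.5716.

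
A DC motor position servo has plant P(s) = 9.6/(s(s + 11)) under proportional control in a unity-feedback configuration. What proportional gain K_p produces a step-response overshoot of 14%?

K_p = 11.2

From %OS = 100·exp(−πζ/√(1−ζ²)) = 14%, ζ = −ln(0.14)/√(π²+ln²(0.14)) = 0.5305.
Characteristic equation s² + 11s + 9.6K_p = 0 gives ζ = 11/(2√(9.6K_p)).
Setting ζ = 0.5305: √(9.6K_p) = 11/(2·0.5305) = 10.37, so K_p = 107.5/9.6 = 11.2.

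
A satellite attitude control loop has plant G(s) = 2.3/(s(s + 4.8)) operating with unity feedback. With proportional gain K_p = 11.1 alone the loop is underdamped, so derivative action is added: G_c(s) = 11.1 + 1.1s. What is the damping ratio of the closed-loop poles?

Forward path: (11.1 + 1.1s)·2.3/(s(s+4.8)). The closed-loop characteristic equation is s² + (4.8 + 2.3·1.1)s + 2.3·11.1 = 0.
That is s² + 7.33s + 25.53 = 0, so ω_n = 5.053 rad/s and ζ = 7.33/(2·5.053) = 0.7254.

ζ = 0.725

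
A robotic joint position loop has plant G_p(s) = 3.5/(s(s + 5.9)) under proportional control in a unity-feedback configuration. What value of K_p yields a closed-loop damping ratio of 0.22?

Closed-loop characteristic equation: s² + 5.9s + K_p·3.5 = 0.
So ω_n = √(3.5K_p) and 2ζω_n = 5.9, giving ζ = 5.9/(2√(3.5K_p)).
Setting ζ = 0.22: √(3.5K_p) = 5.9/(2·0.22) = 13.41, so K_p = 179.8/3.5 = 51.4.

K_p = 51.4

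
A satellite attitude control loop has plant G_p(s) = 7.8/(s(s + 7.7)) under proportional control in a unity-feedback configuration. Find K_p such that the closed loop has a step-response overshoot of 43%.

From %OS = 100·exp(−πζ/√(1−ζ²)) = 43%, ζ = −ln(0.43)/√(π²+ln²(0.43)) = 0.2594.
Characteristic equation s² + 7.7s + 7.8K_p = 0 gives ζ = 7.7/(2√(7.8K_p)).
Setting ζ = 0.2594: √(7.8K_p) = 7.7/(2·0.2594) = 14.84, so K_p = 220.2/7.8 = 28.2.

K_p = 28.2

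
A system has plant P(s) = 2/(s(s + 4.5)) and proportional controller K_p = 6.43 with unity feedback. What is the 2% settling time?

Closed-loop characteristic equation: s² + 4.5s + 12.86 = 0, so ω_n = 3.586 rad/s and ζ = 4.5/(2·3.586) = 0.6274.
2% settling time T_s ≈ 4/(ζω_n) = 4/2.25 = 1.78 s.

T_s ≈ 1.78 s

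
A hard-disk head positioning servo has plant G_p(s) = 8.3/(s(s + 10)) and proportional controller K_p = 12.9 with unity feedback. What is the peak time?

Closed-loop characteristic equation: s² + 10s + 107.1 = 0, so ω_n = 10.35 rad/s and ζ = 10/(2·10.35) = 0.4832.
Damped frequency ω_d = ω_n√(1−ζ²) = 9.059 rad/s, so peak time T_p = π/ω_d = 0.347 s.

T_p = 0.347 s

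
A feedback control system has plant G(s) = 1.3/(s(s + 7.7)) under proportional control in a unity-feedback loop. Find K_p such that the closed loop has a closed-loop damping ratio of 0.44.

K_p = 58.9

Closed-loop characteristic equation: s² + 7.7s + K_p·1.3 = 0.
So ω_n = √(1.3K_p) and 2ζω_n = 7.7, giving ζ = 7.7/(2√(1.3K_p)).
Setting ζ = 0.44: √(1.3K_p) = 7.7/(2·0.44) = 8.75, so K_p = 76.56/1.3 = 58.9.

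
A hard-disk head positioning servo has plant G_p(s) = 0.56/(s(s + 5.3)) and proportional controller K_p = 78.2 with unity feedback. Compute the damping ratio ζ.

ζ = 0.4

With unity feedback the closed-loop characteristic equation is s² + 5.3s + 78.2·0.56 = s² + 5.3s + 43.79 = 0.
So ω_n² = 43.79 ⇒ ω_n = 6.618 rad/s, and ζ = 5.3/(2ω_n) = 0.4.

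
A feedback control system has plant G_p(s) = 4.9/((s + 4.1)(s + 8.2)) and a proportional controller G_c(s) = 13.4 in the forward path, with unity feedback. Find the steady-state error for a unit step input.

0.339

The loop is type 0. Static position error constant K_pos = G_c(0)·G_p(0) = 13.4·0.1457 = 1.953.
Steady-state error to a unit step: e_ss = 1/(1+K_pos) = 1/2.953 = 0.339.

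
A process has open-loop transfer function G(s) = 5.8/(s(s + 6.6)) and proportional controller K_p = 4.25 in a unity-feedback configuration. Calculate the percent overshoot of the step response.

6.11%

The closed-loop denominator s² + 6.6s + 24.65 gives ω_n = √24.65 = 4.965 and ζ = 6.6/(2ω_n) = 0.6647.
%OS = 100·exp(−πζ/√(1−ζ²)) = 100·exp(−π·0.6647/√0.5582) = 6.11%.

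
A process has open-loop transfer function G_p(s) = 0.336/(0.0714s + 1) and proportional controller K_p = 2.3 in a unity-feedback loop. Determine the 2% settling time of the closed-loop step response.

T_s ≈ 0.161 s

Closed loop: T(s) = K_p·G_p/(1+K_p·G_p) = 0.7728/(0.0714s + 1 + 0.7728), with pole at s = −(1 + 0.7728)/0.0714 = −24.83.
τ = 1/24.83 = 0.04028 s, so 2% settling time ≈ 4τ = 0.161 s.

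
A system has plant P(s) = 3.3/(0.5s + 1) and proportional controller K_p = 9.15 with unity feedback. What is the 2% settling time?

T_s ≈ 0.0641 s

Closed loop: T(s) = K_p·P/(1+K_p·P) = 30.2/(0.5s + 1 + 30.2), with pole at s = −(1 + 30.2)/0.5 = −62.39.
τ = 1/62.39 = 0.01603 s, so 2% settling time ≈ 4τ = 0.0641 s.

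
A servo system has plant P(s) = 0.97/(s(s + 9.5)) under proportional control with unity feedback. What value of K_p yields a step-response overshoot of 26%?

K_p = 150

From %OS = 100·exp(−πζ/√(1−ζ²)) = 26%, ζ = −ln(0.26)/√(π²+ln²(0.26)) = 0.3941.
Characteristic equation s² + 9.5s + 0.97K_p = 0 gives ζ = 9.5/(2√(0.97K_p)).
Setting ζ = 0.3941: √(0.97K_p) = 9.5/(2·0.3941) = 12.05, so K_p = 145.3/0.97 = 150.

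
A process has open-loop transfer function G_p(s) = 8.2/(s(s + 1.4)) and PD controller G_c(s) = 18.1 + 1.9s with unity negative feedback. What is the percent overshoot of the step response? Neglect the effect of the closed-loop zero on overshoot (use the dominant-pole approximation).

4.72%

Forward path: (18.1 + 1.9s)·8.2/(s(s+1.4)). The closed-loop characteristic equation is s² + (1.4 + 8.2·1.9)s + 8.2·18.1 = 0.
That is s² + 16.98s + 148.4 = 0, so ω_n = 12.18 rad/s and ζ = 16.98/(2·12.18) = 0.6969.
%OS = 100·exp(−πζ/√(1−ζ²)) = 4.72%.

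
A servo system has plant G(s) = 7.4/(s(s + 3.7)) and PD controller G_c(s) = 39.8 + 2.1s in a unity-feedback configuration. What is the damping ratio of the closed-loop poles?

Forward path: (39.8 + 2.1s)·7.4/(s(s+3.7)). The closed-loop characteristic equation is s² + (3.7 + 7.4·2.1)s + 7.4·39.8 = 0.
That is s² + 19.24s + 294.5 = 0, so ω_n = 17.16 rad/s and ζ = 19.24/(2·17.16) = 0.5606.

ζ = 0.561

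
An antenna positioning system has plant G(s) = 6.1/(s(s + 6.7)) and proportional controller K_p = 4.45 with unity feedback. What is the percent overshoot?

7.15%

Closed-loop characteristic equation: s² + 6.7s + 27.14 = 0, so ω_n = 5.21 rad/s and ζ = 6.7/(2·5.21) = 0.643.
%OS = 100·exp(−πζ/√(1−ζ²)) = 100·exp(−π·0.643/√0.5866) = 7.15%.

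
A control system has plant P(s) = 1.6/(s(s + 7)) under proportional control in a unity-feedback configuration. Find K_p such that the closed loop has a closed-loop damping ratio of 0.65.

K_p = 18.1

Closed-loop characteristic equation: s² + 7s + K_p·1.6 = 0.
So ω_n = √(1.6K_p) and 2ζω_n = 7, giving ζ = 7/(2√(1.6K_p)).
Setting ζ = 0.65: √(1.6K_p) = 7/(2·0.65) = 5.385, so K_p = 28.99/1.6 = 18.1.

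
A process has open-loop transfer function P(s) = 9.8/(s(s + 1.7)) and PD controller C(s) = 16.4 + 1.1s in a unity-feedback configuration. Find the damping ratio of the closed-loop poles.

ζ = 0.492

Forward path: (16.4 + 1.1s)·9.8/(s(s+1.7)). The closed-loop characteristic equation is s² + (1.7 + 9.8·1.1)s + 9.8·16.4 = 0.
That is s² + 12.48s + 160.7 = 0, so ω_n = 12.68 rad/s and ζ = 12.48/(2·12.68) = 0.4922.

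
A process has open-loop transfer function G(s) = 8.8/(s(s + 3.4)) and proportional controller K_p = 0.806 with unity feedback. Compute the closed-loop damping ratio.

ζ = 0.638

1 + K_p·G(s) = 0 gives s² + 3.4s + 7.093 = 0.
Matching s² + 2ζω_n s + ω_n²: ω_n = √7.093 = 2.663 rad/s and 2ζω_n = 3.4, so ζ = 3.4/(2·2.663) = 0.638.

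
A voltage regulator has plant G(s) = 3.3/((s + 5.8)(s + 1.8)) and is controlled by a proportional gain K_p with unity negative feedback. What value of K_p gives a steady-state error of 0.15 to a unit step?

The loop is type 0, so e_ss(step) = 1/(1 + K_pos) with K_pos = K_p·G(0).
G(0) = 0.3161. Require 1/(1 + K_p·0.3161) = 0.15, so 1 + 0.3161·K_p = 6.667.
K_p = (6.667 − 1)/0.3161 = 17.9.

K_p = 17.9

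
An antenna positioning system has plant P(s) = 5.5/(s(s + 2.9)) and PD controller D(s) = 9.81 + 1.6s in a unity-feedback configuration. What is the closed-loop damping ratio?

ζ = 0.796

Forward path: (9.81 + 1.6s)·5.5/(s(s+2.9)). The closed-loop characteristic equation is s² + (2.9 + 5.5·1.6)s + 5.5·9.81 = 0.
That is s² + 11.7s + 53.96 = 0, so ω_n = 7.345 rad/s and ζ = 11.7/(2·7.345) = 0.7964.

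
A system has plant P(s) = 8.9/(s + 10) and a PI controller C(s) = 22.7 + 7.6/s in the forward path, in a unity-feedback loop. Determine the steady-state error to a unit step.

The open loop C(s)P(s) has a pole at the origin (type 1), so the static position error constant is infinite and e_ss = 1/(1+∞) = 0.

0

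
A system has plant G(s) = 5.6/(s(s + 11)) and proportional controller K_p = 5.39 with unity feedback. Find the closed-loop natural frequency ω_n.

1 + K_p·G(s) = 0 gives s² + 11s + 30.18 = 0.
Matching s² + 2ζω_n s + ω_n²: ω_n = √30.18 = 5.494 rad/s and 2ζω_n = 11, so ζ = 11/(2·5.494) = 1.

ω_n = 5.49 rad/s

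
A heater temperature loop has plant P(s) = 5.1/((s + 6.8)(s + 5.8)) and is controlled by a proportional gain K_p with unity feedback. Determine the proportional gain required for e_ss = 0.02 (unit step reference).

For a type-0 loop with proportional control, e_ss = 1/(1 + K_p·P(0)).
P(0) = 0.1293. Require 1/(1 + K_p·0.1293) = 0.02, so 1 + 0.1293·K_p = 50.
K_p = (50 − 1)/0.1293 = 379.

K_p = 379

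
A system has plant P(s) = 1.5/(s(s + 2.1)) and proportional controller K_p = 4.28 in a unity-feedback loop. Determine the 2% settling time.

Closed-loop characteristic equation: s² + 2.1s + 6.42 = 0, so ω_n = 2.534 rad/s and ζ = 2.1/(2·2.534) = 0.4144.
2% settling time T_s ≈ 4/(ζω_n) = 4/1.05 = 3.81 s.

T_s ≈ 3.81 s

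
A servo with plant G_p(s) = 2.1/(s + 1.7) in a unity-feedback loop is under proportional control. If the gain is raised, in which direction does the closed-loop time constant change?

The closed-loop bandwidth 1.7+K_p·2.1 grows with K_p, so τ shrinks.

decrease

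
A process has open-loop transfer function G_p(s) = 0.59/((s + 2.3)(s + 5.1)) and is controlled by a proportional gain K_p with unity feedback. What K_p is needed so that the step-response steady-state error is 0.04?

K_p = 477

The loop is type 0, so e_ss(step) = 1/(1 + K_pos) with K_pos = K_p·G_p(0).
G_p(0) = 0.0503. Require 1/(1 + K_p·0.0503) = 0.04, so 1 + 0.0503·K_p = 25.
K_p = (25 − 1)/0.0503 = 477.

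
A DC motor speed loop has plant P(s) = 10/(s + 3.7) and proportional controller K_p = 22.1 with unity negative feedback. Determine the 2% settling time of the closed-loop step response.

Closed-loop transfer function: T(s) = K_p·P(s)/(1 + K_p·P(s)) = 221/(s + 3.7 + 221) = 221/(s + 224.7).
Time constant τ = 1/224.7 = 0.00445 s, so the 2% settling time is about 4τ = 0.0178 s.

T_s ≈ 0.0178 s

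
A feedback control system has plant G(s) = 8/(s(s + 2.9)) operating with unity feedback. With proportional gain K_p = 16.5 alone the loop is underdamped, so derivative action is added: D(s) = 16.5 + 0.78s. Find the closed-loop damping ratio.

ζ = 0.398

Forward path: (16.5 + 0.78s)·8/(s(s+2.9)). The closed-loop characteristic equation is s² + (2.9 + 8·0.78)s + 8·16.5 = 0.
That is s² + 9.14s + 132 = 0, so ω_n = 11.49 rad/s and ζ = 9.14/(2·11.49) = 0.3978.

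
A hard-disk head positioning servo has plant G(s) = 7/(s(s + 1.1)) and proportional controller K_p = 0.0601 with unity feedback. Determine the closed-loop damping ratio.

1 + K_p·G(s) = 0 gives s² + 1.1s + 0.4207 = 0.
Matching s² + 2ζω_n s + ω_n²: ω_n = √0.4207 = 0.6486 rad/s and 2ζω_n = 1.1, so ζ = 1.1/(2·0.6486) = 0.848.

ζ = 0.848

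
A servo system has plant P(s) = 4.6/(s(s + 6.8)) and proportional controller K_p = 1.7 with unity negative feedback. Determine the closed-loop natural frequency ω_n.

ω_n = 2.8 rad/s

The closed-loop denominator is s(s+6.8) + 1.7·4.6 = s² + 6.8s + 7.82.
Matching s² + 2ζω_n s + ω_n²: ω_n = √7.82 = 2.796 rad/s and 2ζω_n = 6.8, so ζ = 6.8/(2·2.796) = 1.22.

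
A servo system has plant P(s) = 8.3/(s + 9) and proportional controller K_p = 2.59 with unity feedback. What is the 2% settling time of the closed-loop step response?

T_s ≈ 0.131 s

Closed-loop transfer function: T(s) = K_p·P(s)/(1 + K_p·P(s)) = 21.5/(s + 9 + 21.5) = 21.5/(s + 30.5).
Time constant τ = 1/30.5 = 0.03279 s, so the 2% settling time is about 4τ = 0.131 s.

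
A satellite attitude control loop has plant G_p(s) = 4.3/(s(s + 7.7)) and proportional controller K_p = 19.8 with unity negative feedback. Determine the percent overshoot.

23.6%

The closed-loop denominator s² + 7.7s + 85.14 gives ω_n = √85.14 = 9.227 and ζ = 7.7/(2ω_n) = 0.4172.
%OS = 100·exp(−πζ/√(1−ζ²)) = 100·exp(−π·0.4172/√0.8259) = 23.6%.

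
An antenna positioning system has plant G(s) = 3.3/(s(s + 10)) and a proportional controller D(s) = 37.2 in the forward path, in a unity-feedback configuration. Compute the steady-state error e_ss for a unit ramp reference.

0.0815

The loop has one pole at the origin (type 1). Velocity error constant K_v = lim_{s→0} s·D(s)G(s) = 37.2·3.3/10 = 12.28.
Steady-state error to a unit ramp: e_ss = 1/K_v = 0.0815.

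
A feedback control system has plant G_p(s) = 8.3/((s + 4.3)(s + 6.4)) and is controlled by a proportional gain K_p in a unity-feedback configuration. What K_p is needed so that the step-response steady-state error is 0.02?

For a type-0 loop with proportional control, e_ss = 1/(1 + K_p·G_p(0)).
G_p(0) = 0.3016. Require 1/(1 + K_p·0.3016) = 0.02, so 1 + 0.3016·K_p = 50.
K_p = (50 − 1)/0.3016 = 162.

K_p = 162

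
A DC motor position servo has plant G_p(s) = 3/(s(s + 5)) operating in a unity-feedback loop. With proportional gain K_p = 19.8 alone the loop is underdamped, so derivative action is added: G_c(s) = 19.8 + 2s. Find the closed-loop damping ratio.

ζ = 0.714

Forward path: (19.8 + 2s)·3/(s(s+5)). The closed-loop characteristic equation is s² + (5 + 3·2)s + 3·19.8 = 0.
That is s² + 11s + 59.4 = 0, so ω_n = 7.707 rad/s and ζ = 11/(2·7.707) = 0.7136.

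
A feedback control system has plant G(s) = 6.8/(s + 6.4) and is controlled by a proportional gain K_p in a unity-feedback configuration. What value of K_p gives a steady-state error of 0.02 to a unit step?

The loop is type 0, so e_ss(step) = 1/(1 + K_pos) with K_pos = K_p·G(0).
G(0) = 1.062. Require 1/(1 + K_p·1.062) = 0.02, so 1 + 1.062·K_p = 50.
K_p = (50 − 1)/1.062 = 46.1.

K_p = 46.1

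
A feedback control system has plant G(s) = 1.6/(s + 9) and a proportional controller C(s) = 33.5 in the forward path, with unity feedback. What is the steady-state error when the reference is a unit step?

0.144

The loop is type 0. Static position error constant K_pos = C(0)·G(0) = 33.5·0.1778 = 5.956.
Steady-state error to a unit step: e_ss = 1/(1+K_pos) = 1/6.956 = 0.144.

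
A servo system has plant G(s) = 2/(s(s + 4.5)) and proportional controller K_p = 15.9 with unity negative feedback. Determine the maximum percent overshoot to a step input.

25.5%

Closed-loop characteristic equation: s² + 4.5s + 31.8 = 0, so ω_n = 5.639 rad/s and ζ = 4.5/(2·5.639) = 0.399.
%OS = 100·exp(−πζ/√(1−ζ²)) = 100·exp(−π·0.399/√0.8408) = 25.5%.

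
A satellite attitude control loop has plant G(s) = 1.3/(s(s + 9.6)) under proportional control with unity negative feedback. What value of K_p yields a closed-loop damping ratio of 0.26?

Closed-loop characteristic equation: s² + 9.6s + K_p·1.3 = 0.
So ω_n = √(1.3K_p) and 2ζω_n = 9.6, giving ζ = 9.6/(2√(1.3K_p)).
Setting ζ = 0.26: √(1.3K_p) = 9.6/(2·0.26) = 18.46, so K_p = 340.8/1.3 = 262.

K_p = 262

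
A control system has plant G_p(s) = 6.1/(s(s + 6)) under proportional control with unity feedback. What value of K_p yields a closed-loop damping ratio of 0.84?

Closed-loop characteristic equation: s² + 6s + K_p·6.1 = 0.
So ω_n = √(6.1K_p) and 2ζω_n = 6, giving ζ = 6/(2√(6.1K_p)).
Setting ζ = 0.84: √(6.1K_p) = 6/(2·0.84) = 3.571, so K_p = 12.76/6.1 = 2.09.

K_p = 2.09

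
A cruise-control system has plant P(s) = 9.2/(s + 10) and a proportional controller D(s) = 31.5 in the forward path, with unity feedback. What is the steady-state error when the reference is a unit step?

The loop is type 0. Static position error constant K_pos = D(0)·P(0) = 31.5·0.92 = 28.98.
Steady-state error to a unit step: e_ss = 1/(1+K_pos) = 1/29.98 = 0.0334.

0.0334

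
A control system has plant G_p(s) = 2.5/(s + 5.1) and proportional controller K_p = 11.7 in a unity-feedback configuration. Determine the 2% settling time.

Closed-loop transfer function: T(s) = K_p·G_p(s)/(1 + K_p·G_p(s)) = 29.25/(s + 5.1 + 29.25) = 29.25/(s + 34.35).
Time constant τ = 1/34.35 = 0.02911 s, so the 2% settling time is about 4τ = 0.116 s.

T_s ≈ 0.116 s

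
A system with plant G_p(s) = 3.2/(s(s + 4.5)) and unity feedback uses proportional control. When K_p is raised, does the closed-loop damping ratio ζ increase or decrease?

decrease

ζ = 4.5/(2√(3.2K_p)); increasing K_p raises the denominator, so ζ falls.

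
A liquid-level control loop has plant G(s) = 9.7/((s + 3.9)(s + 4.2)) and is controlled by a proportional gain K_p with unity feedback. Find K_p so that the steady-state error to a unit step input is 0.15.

Steady-state error for a unit step on this type-0 loop is 1/(1 + K_p·G(0)).
G(0) = 0.5922. Require 1/(1 + K_p·0.5922) = 0.15, so 1 + 0.5922·K_p = 6.667.
K_p = (6.667 − 1)/0.5922 = 9.57.

K_p = 9.57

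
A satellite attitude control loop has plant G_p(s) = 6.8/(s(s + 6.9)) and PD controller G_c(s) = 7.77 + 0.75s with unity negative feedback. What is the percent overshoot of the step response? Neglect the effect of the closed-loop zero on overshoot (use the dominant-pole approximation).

1.01%

Forward path: (7.77 + 0.75s)·6.8/(s(s+6.9)). The closed-loop characteristic equation is s² + (6.9 + 6.8·0.75)s + 6.8·7.77 = 0.
That is s² + 12s + 52.84 = 0, so ω_n = 7.269 rad/s and ζ = 12/(2·7.269) = 0.8254.
%OS = 100·exp(−πζ/√(1−ζ²)) = 1.01%.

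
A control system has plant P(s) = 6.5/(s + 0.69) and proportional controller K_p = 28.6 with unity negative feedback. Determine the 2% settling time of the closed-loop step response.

T_s ≈ 0.0214 s

Closed-loop transfer function: T(s) = K_p·P(s)/(1 + K_p·P(s)) = 185.9/(s + 0.69 + 185.9) = 185.9/(s + 186.6).
Time constant τ = 1/186.6 = 0.005359 s, so the 2% settling time is about 4τ = 0.0214 s.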